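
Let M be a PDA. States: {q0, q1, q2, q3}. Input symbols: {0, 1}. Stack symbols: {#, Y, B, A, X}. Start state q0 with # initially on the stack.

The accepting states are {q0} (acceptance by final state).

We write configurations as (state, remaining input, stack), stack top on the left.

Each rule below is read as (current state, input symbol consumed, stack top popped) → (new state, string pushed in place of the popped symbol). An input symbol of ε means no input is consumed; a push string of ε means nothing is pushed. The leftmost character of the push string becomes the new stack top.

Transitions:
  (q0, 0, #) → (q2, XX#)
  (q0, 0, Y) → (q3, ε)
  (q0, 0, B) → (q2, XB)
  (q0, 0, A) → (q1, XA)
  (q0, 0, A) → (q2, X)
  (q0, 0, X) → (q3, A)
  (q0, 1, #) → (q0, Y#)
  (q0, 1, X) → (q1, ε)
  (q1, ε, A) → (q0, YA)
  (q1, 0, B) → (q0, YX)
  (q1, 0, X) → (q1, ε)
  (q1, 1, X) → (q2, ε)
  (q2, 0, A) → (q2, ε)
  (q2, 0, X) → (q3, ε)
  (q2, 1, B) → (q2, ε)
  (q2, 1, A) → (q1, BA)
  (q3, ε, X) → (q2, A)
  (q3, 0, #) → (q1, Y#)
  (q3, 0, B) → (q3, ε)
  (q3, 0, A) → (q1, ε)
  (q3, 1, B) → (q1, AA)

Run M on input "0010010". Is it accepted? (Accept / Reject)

One accepting computation: (q0, 0010010, #) ⊢ (q2, 010010, XX#) ⊢ (q3, 10010, X#) ⊢ (q2, 10010, A#) ⊢ (q1, 0010, BA#) ⊢ (q0, 010, YXA#) ⊢ (q3, 10, XA#) ⊢ (q2, 10, AA#) ⊢ (q1, 0, BAA#) ⊢ (q0, ε, YXAA#)
All input consumed and state q0 ∈ F.

Accept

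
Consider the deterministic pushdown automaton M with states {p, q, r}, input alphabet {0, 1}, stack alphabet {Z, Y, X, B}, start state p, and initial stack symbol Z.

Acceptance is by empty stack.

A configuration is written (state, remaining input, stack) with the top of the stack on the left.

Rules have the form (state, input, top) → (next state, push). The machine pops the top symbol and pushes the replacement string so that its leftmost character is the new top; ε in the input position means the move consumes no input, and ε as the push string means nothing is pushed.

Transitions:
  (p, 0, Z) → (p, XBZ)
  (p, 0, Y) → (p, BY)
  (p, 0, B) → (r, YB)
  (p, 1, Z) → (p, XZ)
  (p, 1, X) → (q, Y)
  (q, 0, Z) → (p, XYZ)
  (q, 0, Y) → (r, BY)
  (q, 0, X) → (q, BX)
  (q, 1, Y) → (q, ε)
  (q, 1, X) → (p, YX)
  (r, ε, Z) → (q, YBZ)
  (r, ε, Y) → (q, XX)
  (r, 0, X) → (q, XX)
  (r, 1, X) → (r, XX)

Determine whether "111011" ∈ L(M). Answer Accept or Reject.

Reject

(p, 111011, Z) ⊢ (p, 11011, XZ) ⊢ (q, 1011, YZ) ⊢ (q, 011, Z) ⊢ (p, 11, XYZ) ⊢ (q, 1, YYZ) ⊢ (q, ε, YZ)
All input consumed; stack is YZ, not empty, and no further ε-move applies.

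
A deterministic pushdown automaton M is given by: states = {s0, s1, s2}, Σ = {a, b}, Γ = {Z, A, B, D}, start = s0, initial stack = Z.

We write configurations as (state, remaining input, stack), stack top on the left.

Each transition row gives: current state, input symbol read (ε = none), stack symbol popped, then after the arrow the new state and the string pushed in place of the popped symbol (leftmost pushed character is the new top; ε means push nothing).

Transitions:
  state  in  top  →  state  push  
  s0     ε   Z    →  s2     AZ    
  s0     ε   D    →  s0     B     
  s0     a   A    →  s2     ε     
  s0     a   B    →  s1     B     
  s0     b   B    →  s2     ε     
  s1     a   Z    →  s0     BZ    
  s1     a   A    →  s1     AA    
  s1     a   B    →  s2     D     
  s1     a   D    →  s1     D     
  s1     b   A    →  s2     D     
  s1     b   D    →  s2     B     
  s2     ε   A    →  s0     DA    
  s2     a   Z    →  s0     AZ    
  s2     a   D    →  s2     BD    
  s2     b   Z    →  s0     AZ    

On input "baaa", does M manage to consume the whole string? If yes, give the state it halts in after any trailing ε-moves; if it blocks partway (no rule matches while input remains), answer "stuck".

s2

(s0, baaa, Z)
  ε-move, top Z: go to s2, push AZ → (s2, baaa, AZ)
  ε-move, top A: go to s0, push DA → (s0, baaa, DAZ)
  ε-move, top D: go to s0, push B → (s0, baaa, BAZ)
  read b, top B: go to s2, push ε → (s2, aaa, AZ)
  ε-move, top A: go to s0, push DA → (s0, aaa, DAZ)
  ε-move, top D: go to s0, push B → (s0, aaa, BAZ)
  read a, top B: go to s1, push B → (s1, aa, BAZ)
  read a, top B: go to s2, push D → (s2, a, DAZ)
  read a, top D: go to s2, push BD → (s2, ε, BDAZ)
All input consumed; M is in state s2.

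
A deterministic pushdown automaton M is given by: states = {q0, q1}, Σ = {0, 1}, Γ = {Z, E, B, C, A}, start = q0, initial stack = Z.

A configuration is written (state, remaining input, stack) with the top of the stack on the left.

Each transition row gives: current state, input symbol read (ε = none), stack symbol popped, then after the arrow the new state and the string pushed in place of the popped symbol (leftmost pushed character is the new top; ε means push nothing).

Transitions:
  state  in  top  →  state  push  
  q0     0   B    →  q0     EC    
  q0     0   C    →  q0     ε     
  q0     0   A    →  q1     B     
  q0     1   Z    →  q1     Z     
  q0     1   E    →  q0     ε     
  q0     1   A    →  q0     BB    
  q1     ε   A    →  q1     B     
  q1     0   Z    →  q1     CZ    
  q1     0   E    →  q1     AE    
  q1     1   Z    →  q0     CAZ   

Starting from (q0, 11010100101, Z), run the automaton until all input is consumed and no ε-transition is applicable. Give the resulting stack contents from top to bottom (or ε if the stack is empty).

(q0, 11010100101, Z)
  read 1, top Z: go to q1, push Z → (q1, 1010100101, Z)
  read 1, top Z: go to q0, push CAZ → (q0, 010100101, CAZ)
  read 0, top C: go to q0, push ε → (q0, 10100101, AZ)
  read 1, top A: go to q0, push BB → (q0, 0100101, BBZ)
  read 0, top B: go to q0, push EC → (q0, 100101, ECBZ)
  read 1, top E: go to q0, push ε → (q0, 00101, CBZ)
  read 0, top C: go to q0, push ε → (q0, 0101, BZ)
  read 0, top B: go to q0, push EC → (q0, 101, ECZ)
  read 1, top E: go to q0, push ε → (q0, 01, CZ)
  read 0, top C: go to q0, push ε → (q0, 1, Z)
  read 1, top Z: go to q1, push Z → (q1, ε, Z)
All input consumed in state q1 with stack Z.

Z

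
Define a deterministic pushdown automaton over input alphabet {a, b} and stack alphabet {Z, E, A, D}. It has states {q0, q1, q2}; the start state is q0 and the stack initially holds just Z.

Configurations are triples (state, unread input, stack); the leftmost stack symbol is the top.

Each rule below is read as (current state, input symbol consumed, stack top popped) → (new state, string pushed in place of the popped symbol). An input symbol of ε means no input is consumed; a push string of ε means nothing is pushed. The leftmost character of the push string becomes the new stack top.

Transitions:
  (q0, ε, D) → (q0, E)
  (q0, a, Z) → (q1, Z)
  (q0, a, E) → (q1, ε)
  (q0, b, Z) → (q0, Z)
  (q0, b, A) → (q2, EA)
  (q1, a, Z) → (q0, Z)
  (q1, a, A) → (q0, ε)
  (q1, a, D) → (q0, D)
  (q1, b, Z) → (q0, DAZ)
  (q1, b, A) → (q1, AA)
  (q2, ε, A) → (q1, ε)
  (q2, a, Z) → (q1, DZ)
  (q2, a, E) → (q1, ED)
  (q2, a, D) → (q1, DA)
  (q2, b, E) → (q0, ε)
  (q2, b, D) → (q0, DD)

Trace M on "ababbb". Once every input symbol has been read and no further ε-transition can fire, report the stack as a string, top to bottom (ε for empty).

AAAAZ

(q0, ababbb, Z)
  read a, top Z: go to q1, push Z → (q1, babbb, Z)
  read b, top Z: go to q0, push DAZ → (q0, abbb, DAZ)
  ε-move, top D: go to q0, push E → (q0, abbb, EAZ)
  read a, top E: go to q1, push ε → (q1, bbb, AZ)
  read b, top A: go to q1, push AA → (q1, bb, AAZ)
  read b, top A: go to q1, push AA → (q1, b, AAAZ)
  read b, top A: go to q1, push AA → (q1, ε, AAAAZ)
All input consumed in state q1 with stack AAAAZ.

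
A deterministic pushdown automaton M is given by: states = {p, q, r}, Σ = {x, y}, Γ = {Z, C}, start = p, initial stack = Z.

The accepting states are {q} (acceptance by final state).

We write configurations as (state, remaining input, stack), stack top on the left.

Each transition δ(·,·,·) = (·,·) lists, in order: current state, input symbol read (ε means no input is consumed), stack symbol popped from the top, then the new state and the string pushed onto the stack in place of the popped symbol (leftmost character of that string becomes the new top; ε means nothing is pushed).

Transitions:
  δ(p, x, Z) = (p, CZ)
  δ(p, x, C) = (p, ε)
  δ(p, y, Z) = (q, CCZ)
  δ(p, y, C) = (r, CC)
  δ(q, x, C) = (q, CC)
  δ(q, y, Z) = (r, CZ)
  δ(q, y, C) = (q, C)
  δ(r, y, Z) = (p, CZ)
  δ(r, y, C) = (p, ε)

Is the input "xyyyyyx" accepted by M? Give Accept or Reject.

(p, xyyyyyx, Z)
  read x, top Z: go to p, push CZ → (p, yyyyyx, CZ)
  read y, top C: go to r, push CC → (r, yyyyx, CCZ)
  read y, top C: go to p, push ε → (p, yyyx, CZ)
  read y, top C: go to r, push CC → (r, yyx, CCZ)
  read y, top C: go to p, push ε → (p, yx, CZ)
  read y, top C: go to r, push CC → (r, x, CCZ)
No transition applies at (r, x, CCZ); input not fully consumed.

Reject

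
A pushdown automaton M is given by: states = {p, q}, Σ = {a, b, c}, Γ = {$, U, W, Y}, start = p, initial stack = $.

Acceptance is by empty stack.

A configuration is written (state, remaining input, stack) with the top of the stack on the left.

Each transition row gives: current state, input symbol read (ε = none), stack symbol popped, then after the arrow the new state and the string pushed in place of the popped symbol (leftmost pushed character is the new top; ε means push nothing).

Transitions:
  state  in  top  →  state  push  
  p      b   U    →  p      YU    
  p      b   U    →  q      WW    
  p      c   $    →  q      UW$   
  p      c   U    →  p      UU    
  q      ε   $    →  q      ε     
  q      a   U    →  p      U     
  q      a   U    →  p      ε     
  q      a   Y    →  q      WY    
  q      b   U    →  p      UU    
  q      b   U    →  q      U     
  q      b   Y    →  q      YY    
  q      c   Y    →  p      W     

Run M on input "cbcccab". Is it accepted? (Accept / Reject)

Reject

No computation consumes all input and empties the stack.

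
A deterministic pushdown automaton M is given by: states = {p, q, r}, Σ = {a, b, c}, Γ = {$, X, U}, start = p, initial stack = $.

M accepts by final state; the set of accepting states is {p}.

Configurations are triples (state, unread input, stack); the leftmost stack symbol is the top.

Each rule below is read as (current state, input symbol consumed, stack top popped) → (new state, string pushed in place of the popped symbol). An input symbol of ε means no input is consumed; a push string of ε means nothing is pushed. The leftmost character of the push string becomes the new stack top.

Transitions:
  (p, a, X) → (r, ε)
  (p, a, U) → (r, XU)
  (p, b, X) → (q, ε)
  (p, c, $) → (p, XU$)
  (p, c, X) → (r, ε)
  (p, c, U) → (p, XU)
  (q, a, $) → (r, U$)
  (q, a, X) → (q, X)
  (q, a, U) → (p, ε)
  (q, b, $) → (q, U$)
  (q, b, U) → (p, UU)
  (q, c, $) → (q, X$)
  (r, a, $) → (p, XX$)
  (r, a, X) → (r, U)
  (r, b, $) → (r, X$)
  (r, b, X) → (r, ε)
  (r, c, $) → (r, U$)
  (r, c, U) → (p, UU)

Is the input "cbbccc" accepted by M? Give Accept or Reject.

(p, cbbccc, $) ⊢ (p, bbccc, XU$) ⊢ (q, bccc, U$) ⊢ (p, ccc, UU$) ⊢ (p, cc, XUU$) ⊢ (r, c, UU$) ⊢ (p, ε, UUU$)
All input consumed; state p ∈ F.

Accept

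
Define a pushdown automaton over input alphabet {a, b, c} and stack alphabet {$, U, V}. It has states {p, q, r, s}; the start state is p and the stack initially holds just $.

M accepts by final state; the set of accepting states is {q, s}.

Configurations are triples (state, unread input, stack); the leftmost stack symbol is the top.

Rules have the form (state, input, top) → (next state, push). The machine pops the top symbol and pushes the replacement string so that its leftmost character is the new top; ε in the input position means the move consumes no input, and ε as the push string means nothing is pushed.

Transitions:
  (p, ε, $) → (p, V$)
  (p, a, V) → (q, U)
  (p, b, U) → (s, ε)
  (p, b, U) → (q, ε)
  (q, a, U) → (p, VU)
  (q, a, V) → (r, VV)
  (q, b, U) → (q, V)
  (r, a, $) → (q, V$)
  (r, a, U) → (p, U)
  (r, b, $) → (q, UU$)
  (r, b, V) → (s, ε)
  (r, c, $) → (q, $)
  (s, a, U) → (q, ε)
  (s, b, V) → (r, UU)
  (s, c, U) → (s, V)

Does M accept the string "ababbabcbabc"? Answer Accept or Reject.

One accepting computation: (p, ababbabcbabc, $) ⊢ (p, ababbabcbabc, V$) ⊢ (q, babbabcbabc, U$) ⊢ (q, abbabcbabc, V$) ⊢ (r, bbabcbabc, VV$) ⊢ (s, babcbabc, V$) ⊢ (r, abcbabc, UU$) ⊢ (p, bcbabc, UU$) ⊢ (s, cbabc, U$) ⊢ (s, babc, V$) ⊢ (r, abc, UU$) ⊢ (p, bc, UU$) ⊢ (s, c, U$) ⊢ (s, ε, V$)
All input consumed and state s ∈ F.

Accept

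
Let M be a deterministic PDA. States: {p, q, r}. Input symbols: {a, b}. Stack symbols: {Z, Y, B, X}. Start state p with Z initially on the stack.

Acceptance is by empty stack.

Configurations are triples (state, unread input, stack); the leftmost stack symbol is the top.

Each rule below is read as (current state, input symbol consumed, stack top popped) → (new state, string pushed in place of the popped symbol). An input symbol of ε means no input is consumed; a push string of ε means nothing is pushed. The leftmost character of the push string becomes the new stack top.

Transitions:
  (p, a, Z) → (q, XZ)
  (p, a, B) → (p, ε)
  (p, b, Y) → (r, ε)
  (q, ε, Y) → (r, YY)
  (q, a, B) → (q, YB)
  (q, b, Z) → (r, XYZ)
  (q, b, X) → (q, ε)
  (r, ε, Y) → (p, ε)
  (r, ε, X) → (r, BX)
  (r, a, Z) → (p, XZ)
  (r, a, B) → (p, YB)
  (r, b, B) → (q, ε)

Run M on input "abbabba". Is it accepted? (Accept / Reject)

Reject

(p, abbabba, Z)
  read a, top Z: go to q, push XZ → (q, bbabba, XZ)
  read b, top X: go to q, push ε → (q, babba, Z)
  read b, top Z: go to r, push XYZ → (r, abba, XYZ)
  ε-move, top X: go to r, push BX → (r, abba, BXYZ)
  read a, top B: go to p, push YB → (p, bba, YBXYZ)
  read b, top Y: go to r, push ε → (r, ba, BXYZ)
  read b, top B: go to q, push ε → (q, a, XYZ)
No transition applies at (q, a, XYZ); input not fully consumed.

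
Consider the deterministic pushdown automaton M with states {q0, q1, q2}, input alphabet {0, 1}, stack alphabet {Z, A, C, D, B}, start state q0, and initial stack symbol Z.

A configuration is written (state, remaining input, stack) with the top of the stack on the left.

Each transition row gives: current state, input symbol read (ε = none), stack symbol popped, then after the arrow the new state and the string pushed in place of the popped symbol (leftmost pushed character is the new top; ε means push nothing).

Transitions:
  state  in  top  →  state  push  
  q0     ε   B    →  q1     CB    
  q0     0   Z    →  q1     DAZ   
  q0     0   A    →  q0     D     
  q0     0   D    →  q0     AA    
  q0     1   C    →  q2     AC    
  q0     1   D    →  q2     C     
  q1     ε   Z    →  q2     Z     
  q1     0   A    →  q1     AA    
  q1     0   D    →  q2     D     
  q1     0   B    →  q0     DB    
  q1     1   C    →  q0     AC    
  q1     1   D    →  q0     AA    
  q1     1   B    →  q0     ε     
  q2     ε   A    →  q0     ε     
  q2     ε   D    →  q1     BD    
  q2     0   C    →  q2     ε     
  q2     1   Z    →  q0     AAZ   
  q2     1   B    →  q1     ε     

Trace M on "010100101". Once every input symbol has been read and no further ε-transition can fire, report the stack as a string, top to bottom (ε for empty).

(q0, 010100101, Z)
  read 0, top Z: go to q1, push DAZ → (q1, 10100101, DAZ)
  read 1, top D: go to q0, push AA → (q0, 0100101, AAAZ)
  read 0, top A: go to q0, push D → (q0, 100101, DAAZ)
  read 1, top D: go to q2, push C → (q2, 00101, CAAZ)
  read 0, top C: go to q2, push ε → (q2, 0101, AAZ)
  ε-move, top A: go to q0, push ε → (q0, 0101, AZ)
  read 0, top A: go to q0, push D → (q0, 101, DZ)
  read 1, top D: go to q2, push C → (q2, 01, CZ)
  read 0, top C: go to q2, push ε → (q2, 1, Z)
  read 1, top Z: go to q0, push AAZ → (q0, ε, AAZ)
All input consumed in state q0 with stack AAZ.

AAZ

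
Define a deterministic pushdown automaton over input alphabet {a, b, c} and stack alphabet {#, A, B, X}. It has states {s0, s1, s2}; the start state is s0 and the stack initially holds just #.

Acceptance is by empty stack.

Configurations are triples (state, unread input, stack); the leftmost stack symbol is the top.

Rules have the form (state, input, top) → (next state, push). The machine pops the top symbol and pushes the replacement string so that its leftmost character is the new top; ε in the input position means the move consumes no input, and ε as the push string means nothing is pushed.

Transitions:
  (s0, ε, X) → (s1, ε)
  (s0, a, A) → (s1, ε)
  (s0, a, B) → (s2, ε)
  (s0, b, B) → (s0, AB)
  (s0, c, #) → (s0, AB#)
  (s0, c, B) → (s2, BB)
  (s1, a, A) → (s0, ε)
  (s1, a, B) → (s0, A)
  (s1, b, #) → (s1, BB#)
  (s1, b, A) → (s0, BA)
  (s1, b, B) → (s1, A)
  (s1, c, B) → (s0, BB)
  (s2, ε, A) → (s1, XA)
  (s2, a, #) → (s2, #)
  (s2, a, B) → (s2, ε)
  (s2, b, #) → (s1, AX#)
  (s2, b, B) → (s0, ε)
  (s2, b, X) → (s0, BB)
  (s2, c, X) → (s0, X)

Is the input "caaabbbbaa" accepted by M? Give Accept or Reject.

(s0, caaabbbbaa, #)
  read c, top #: go to s0, push AB# → (s0, aaabbbbaa, AB#)
  read a, top A: go to s1, push ε → (s1, aabbbbaa, B#)
  read a, top B: go to s0, push A → (s0, abbbbaa, A#)
  read a, top A: go to s1, push ε → (s1, bbbbaa, #)
  read b, top #: go to s1, push BB# → (s1, bbbaa, BB#)
  read b, top B: go to s1, push A → (s1, bbaa, AB#)
  read b, top A: go to s0, push BA → (s0, baa, BAB#)
  read b, top B: go to s0, push AB → (s0, aa, ABAB#)
  read a, top A: go to s1, push ε → (s1, a, BAB#)
  read a, top B: go to s0, push A → (s0, ε, AAB#)
All input consumed; stack is AAB#, not empty, and no further ε-move applies.

Reject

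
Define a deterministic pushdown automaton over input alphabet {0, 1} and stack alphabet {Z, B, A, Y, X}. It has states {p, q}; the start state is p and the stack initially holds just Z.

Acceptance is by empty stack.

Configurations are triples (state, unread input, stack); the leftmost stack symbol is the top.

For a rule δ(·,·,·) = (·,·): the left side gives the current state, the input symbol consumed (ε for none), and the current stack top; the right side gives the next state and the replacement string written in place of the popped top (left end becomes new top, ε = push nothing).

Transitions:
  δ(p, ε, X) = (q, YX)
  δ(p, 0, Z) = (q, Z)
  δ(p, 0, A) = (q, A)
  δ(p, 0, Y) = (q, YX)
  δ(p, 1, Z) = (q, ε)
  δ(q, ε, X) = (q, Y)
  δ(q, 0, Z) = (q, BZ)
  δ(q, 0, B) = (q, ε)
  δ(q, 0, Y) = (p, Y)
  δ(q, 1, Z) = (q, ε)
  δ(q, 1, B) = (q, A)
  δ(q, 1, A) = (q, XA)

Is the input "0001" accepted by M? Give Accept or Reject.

(p, 0001, Z)
  read 0, top Z: go to q, push Z → (q, 001, Z)
  read 0, top Z: go to q, push BZ → (q, 01, BZ)
  read 0, top B: go to q, push ε → (q, 1, Z)
  read 1, top Z: go to q, push ε → (q, ε, ε)
All input consumed and the stack is empty.

Accept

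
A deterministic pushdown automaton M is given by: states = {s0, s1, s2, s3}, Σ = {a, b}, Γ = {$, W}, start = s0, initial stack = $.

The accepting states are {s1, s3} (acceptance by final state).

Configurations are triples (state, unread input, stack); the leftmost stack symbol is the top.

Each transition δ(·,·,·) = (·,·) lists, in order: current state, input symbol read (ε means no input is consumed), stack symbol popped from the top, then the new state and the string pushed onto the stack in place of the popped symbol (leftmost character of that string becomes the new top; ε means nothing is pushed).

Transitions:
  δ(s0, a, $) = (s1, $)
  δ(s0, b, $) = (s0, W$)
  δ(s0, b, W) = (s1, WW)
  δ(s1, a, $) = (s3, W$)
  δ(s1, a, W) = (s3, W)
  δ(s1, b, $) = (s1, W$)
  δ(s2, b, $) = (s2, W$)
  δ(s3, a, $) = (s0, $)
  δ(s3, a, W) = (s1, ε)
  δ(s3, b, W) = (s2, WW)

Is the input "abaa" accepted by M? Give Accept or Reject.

(s0, abaa, $) ⊢ (s1, baa, $) ⊢ (s1, aa, W$) ⊢ (s3, a, W$) ⊢ (s1, ε, $)
All input consumed; state s1 ∈ F.

Accept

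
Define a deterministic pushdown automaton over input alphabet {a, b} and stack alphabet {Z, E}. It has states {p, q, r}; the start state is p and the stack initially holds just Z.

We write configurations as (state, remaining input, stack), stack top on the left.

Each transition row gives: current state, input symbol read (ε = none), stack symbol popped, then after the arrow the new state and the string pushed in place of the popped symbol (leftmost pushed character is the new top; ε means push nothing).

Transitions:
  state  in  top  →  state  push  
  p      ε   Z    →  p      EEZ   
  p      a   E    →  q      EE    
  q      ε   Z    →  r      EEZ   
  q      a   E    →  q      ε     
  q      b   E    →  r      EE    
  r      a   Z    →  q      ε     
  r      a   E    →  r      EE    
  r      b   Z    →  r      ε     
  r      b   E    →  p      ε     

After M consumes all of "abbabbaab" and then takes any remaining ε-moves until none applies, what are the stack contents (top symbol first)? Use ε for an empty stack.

(p, abbabbaab, Z) ⊢ (p, abbabbaab, EEZ) ⊢ (q, bbabbaab, EEEZ) ⊢ (r, babbaab, EEEEZ) ⊢ (p, abbaab, EEEZ) ⊢ (q, bbaab, EEEEZ) ⊢ (r, baab, EEEEEZ) ⊢ (p, aab, EEEEZ) ⊢ (q, ab, EEEEEZ) ⊢ (q, b, EEEEZ) ⊢ (r, ε, EEEEEZ)
All input consumed in state r with stack EEEEEZ.

EEEEEZ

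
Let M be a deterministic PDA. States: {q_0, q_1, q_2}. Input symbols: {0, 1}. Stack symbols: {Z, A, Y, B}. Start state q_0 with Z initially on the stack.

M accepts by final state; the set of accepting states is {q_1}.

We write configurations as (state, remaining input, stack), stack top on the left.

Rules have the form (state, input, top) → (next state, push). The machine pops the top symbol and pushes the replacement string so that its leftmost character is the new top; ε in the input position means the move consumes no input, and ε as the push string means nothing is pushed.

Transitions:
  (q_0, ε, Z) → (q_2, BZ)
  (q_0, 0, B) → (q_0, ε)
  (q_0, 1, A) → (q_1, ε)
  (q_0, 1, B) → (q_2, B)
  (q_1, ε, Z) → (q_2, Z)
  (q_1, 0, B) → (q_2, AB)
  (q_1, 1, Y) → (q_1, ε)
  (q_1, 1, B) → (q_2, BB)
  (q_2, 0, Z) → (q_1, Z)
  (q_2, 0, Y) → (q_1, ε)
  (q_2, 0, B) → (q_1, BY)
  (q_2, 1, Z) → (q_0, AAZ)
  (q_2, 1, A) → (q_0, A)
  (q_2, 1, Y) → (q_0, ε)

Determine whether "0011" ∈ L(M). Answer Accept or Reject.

(q_0, 0011, Z)
  ε-move, top Z: go to q_2, push BZ → (q_2, 0011, BZ)
  read 0, top B: go to q_1, push BY → (q_1, 011, BYZ)
  read 0, top B: go to q_2, push AB → (q_2, 11, ABYZ)
  read 1, top A: go to q_0, push A → (q_0, 1, ABYZ)
  read 1, top A: go to q_1, push ε → (q_1, ε, BYZ)
All input consumed; state q_1 ∈ F.

Accept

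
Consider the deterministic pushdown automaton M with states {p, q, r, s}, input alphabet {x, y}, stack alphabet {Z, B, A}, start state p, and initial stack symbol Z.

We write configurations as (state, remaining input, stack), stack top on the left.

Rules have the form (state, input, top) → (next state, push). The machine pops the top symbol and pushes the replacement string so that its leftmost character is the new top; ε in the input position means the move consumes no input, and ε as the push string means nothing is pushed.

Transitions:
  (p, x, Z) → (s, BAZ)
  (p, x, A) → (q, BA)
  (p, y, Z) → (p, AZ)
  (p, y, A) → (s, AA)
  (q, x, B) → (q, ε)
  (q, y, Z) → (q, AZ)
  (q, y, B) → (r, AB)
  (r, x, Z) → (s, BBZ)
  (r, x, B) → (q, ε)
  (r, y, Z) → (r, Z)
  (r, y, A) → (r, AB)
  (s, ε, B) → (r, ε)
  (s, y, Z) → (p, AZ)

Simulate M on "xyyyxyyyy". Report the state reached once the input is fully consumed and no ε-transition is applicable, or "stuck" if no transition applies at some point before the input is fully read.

stuck

(p, xyyyxyyyy, Z)
  read x, top Z: go to s, push BAZ → (s, yyyxyyyy, BAZ)
  ε-move, top B: go to r, push ε → (r, yyyxyyyy, AZ)
  read y, top A: go to r, push AB → (r, yyxyyyy, ABZ)
  read y, top A: go to r, push AB → (r, yxyyyy, ABBZ)
  read y, top A: go to r, push AB → (r, xyyyy, ABBBZ)
No transition for (r, x, top A); M blocks with input xyyyy remaining.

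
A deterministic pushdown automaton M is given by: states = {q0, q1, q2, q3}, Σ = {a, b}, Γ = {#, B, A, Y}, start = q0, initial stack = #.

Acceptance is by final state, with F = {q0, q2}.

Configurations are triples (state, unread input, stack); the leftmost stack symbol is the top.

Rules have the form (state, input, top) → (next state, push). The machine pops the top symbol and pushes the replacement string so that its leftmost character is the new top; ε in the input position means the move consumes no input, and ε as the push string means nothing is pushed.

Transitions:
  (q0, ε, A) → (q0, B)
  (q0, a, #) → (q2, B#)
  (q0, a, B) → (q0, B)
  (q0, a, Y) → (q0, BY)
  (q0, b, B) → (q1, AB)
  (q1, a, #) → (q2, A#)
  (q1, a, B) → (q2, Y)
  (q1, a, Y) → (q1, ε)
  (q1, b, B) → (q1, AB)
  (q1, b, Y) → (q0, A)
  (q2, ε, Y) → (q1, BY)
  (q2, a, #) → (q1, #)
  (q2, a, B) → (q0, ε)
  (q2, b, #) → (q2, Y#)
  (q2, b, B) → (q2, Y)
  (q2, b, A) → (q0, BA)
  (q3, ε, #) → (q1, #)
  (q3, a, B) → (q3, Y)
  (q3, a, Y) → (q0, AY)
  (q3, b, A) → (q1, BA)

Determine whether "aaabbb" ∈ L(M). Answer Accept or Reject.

(q0, aaabbb, #)
  read a, top #: go to q2, push B# → (q2, aabbb, B#)
  read a, top B: go to q0, push ε → (q0, abbb, #)
  read a, top #: go to q2, push B# → (q2, bbb, B#)
  read b, top B: go to q2, push Y → (q2, bb, Y#)
  ε-move, top Y: go to q1, push BY → (q1, bb, BY#)
  read b, top B: go to q1, push AB → (q1, b, ABY#)
No transition applies at (q1, b, ABY#); input not fully consumed.

Reject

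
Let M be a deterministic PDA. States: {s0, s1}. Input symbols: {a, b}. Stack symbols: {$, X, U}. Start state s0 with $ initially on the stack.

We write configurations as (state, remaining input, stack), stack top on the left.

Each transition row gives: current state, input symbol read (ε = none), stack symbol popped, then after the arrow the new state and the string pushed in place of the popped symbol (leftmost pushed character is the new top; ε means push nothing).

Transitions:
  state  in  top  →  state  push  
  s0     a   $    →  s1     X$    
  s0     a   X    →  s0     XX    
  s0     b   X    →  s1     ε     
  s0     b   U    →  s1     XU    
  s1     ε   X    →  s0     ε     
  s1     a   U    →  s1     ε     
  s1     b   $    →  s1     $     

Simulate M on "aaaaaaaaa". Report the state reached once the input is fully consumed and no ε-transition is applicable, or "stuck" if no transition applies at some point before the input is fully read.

s0

(s0, aaaaaaaaa, $) ⊢ (s1, aaaaaaaa, X$) ⊢ (s0, aaaaaaaa, $) ⊢ (s1, aaaaaaa, X$) ⊢ (s0, aaaaaaa, $) ⊢ (s1, aaaaaa, X$) ⊢ (s0, aaaaaa, $) ⊢ (s1, aaaaa, X$) ⊢ (s0, aaaaa, $) ⊢ (s1, aaaa, X$) ⊢ (s0, aaaa, $) ⊢ (s1, aaa, X$) ⊢ (s0, aaa, $) ⊢ (s1, aa, X$) ⊢ (s0, aa, $) ⊢ (s1, a, X$) ⊢ (s0, a, $) ⊢ (s1, ε, X$) ⊢ (s0, ε, $)
All input consumed; M is in state s0.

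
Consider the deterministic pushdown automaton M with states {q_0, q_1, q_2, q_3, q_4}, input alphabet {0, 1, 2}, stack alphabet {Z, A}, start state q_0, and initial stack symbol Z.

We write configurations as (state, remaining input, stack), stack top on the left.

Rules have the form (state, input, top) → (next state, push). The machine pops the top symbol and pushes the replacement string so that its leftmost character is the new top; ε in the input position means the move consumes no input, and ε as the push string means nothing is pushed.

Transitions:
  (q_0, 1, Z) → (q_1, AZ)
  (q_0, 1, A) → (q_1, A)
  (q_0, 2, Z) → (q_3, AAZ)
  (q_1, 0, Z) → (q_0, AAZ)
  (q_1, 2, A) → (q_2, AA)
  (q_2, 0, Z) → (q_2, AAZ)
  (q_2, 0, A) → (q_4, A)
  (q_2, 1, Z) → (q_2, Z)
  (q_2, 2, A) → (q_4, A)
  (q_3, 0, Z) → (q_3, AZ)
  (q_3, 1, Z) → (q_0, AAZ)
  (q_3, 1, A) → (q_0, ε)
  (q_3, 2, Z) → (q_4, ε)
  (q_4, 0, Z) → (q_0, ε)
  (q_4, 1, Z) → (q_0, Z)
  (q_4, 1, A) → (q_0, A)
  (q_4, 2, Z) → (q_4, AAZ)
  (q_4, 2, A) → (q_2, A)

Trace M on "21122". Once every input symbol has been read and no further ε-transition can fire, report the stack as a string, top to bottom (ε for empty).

AAZ

(q_0, 21122, Z)
  read 2, top Z: go to q_3, push AAZ → (q_3, 1122, AAZ)
  read 1, top A: go to q_0, push ε → (q_0, 122, AZ)
  read 1, top A: go to q_1, push A → (q_1, 22, AZ)
  read 2, top A: go to q_2, push AA → (q_2, 2, AAZ)
  read 2, top A: go to q_4, push A → (q_4, ε, AAZ)
All input consumed in state q_4 with stack AAZ.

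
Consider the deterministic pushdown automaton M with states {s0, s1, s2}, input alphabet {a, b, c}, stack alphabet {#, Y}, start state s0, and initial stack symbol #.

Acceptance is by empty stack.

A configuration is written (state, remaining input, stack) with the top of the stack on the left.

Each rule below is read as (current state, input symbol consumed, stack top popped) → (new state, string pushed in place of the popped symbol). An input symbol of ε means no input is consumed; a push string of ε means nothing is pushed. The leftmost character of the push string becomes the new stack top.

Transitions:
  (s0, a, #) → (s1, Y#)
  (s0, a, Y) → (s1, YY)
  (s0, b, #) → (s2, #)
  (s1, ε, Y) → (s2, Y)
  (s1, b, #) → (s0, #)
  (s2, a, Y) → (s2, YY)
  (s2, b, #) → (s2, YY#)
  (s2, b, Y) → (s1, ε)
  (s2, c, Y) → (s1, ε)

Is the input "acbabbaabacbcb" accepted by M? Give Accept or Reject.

Reject

(s0, acbabbaabacbcb, #)
  read a, top #: go to s1, push Y# → (s1, cbabbaabacbcb, Y#)
  ε-move, top Y: go to s2, push Y → (s2, cbabbaabacbcb, Y#)
  read c, top Y: go to s1, push ε → (s1, babbaabacbcb, #)
  read b, top #: go to s0, push # → (s0, abbaabacbcb, #)
  read a, top #: go to s1, push Y# → (s1, bbaabacbcb, Y#)
  ε-move, top Y: go to s2, push Y → (s2, bbaabacbcb, Y#)
  read b, top Y: go to s1, push ε → (s1, baabacbcb, #)
  read b, top #: go to s0, push # → (s0, aabacbcb, #)
  read a, top #: go to s1, push Y# → (s1, abacbcb, Y#)
  ε-move, top Y: go to s2, push Y → (s2, abacbcb, Y#)
  read a, top Y: go to s2, push YY → (s2, bacbcb, YY#)
  read b, top Y: go to s1, push ε → (s1, acbcb, Y#)
  ε-move, top Y: go to s2, push Y → (s2, acbcb, Y#)
  read a, top Y: go to s2, push YY → (s2, cbcb, YY#)
  read c, top Y: go to s1, push ε → (s1, bcb, Y#)
  ε-move, top Y: go to s2, push Y → (s2, bcb, Y#)
  read b, top Y: go to s1, push ε → (s1, cb, #)
No transition applies at (s1, cb, #); input not fully consumed.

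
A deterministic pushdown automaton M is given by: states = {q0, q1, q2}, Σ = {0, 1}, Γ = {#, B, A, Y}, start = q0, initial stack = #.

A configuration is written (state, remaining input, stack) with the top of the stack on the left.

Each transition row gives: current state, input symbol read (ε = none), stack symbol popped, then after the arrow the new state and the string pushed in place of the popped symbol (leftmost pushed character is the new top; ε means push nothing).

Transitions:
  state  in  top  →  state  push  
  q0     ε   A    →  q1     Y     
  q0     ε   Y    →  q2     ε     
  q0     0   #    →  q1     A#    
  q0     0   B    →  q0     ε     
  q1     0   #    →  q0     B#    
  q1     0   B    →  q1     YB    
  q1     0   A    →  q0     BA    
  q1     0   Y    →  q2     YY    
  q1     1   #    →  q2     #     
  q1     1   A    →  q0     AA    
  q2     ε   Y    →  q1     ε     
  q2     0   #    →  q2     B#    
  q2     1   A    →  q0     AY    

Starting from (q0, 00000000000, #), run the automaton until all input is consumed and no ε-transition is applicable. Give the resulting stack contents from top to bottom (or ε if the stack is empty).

(q0, 00000000000, #)
  read 0, top #: go to q1, push A# → (q1, 0000000000, A#)
  read 0, top A: go to q0, push BA → (q0, 000000000, BA#)
  read 0, top B: go to q0, push ε → (q0, 00000000, A#)
  ε-move, top A: go to q1, push Y → (q1, 00000000, Y#)
  read 0, top Y: go to q2, push YY → (q2, 0000000, YY#)
  ε-move, top Y: go to q1, push ε → (q1, 0000000, Y#)
  read 0, top Y: go to q2, push YY → (q2, 000000, YY#)
  ε-move, top Y: go to q1, push ε → (q1, 000000, Y#)
  read 0, top Y: go to q2, push YY → (q2, 00000, YY#)
  ε-move, top Y: go to q1, push ε → (q1, 00000, Y#)
  read 0, top Y: go to q2, push YY → (q2, 0000, YY#)
  ε-move, top Y: go to q1, push ε → (q1, 0000, Y#)
  read 0, top Y: go to q2, push YY → (q2, 000, YY#)
  ε-move, top Y: go to q1, push ε → (q1, 000, Y#)
  read 0, top Y: go to q2, push YY → (q2, 00, YY#)
  ε-move, top Y: go to q1, push ε → (q1, 00, Y#)
  read 0, top Y: go to q2, push YY → (q2, 0, YY#)
  ε-move, top Y: go to q1, push ε → (q1, 0, Y#)
  read 0, top Y: go to q2, push YY → (q2, ε, YY#)
  ε-move, top Y: go to q1, push ε → (q1, ε, Y#)
All input consumed in state q1 with stack Y#.

Y#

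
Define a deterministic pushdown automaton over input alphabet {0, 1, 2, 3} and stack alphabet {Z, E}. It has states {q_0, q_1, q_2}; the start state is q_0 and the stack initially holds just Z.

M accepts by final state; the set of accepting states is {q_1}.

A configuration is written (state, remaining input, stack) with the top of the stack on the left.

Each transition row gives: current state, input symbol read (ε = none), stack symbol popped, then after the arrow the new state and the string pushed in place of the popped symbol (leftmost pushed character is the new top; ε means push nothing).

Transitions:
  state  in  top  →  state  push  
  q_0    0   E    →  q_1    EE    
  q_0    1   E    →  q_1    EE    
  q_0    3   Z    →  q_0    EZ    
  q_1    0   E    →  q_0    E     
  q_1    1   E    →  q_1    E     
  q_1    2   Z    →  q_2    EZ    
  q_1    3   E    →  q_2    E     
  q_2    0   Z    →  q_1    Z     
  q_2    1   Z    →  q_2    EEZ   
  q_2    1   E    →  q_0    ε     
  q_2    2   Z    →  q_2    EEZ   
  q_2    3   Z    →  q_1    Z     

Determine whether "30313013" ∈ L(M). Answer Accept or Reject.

(q_0, 30313013, Z)
  read 3, top Z: go to q_0, push EZ → (q_0, 0313013, EZ)
  read 0, top E: go to q_1, push EE → (q_1, 313013, EEZ)
  read 3, top E: go to q_2, push E → (q_2, 13013, EEZ)
  read 1, top E: go to q_0, push ε → (q_0, 3013, EZ)
No transition applies at (q_0, 3013, EZ); input not fully consumed.

Reject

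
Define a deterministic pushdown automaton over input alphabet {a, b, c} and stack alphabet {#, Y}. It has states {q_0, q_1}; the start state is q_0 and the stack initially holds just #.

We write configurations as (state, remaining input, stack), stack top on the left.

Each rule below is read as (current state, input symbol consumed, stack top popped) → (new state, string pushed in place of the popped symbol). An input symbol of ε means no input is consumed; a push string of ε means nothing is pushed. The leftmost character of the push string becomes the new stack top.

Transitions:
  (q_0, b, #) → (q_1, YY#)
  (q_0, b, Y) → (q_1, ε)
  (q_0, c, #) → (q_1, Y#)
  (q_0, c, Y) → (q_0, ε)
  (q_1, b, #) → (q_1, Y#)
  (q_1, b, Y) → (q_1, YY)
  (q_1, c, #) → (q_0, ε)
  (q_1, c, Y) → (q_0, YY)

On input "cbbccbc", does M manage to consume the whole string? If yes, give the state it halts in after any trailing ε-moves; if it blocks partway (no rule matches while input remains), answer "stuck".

(q_0, cbbccbc, #)
  read c, top #: go to q_1, push Y# → (q_1, bbccbc, Y#)
  read b, top Y: go to q_1, push YY → (q_1, bccbc, YY#)
  read b, top Y: go to q_1, push YY → (q_1, ccbc, YYY#)
  read c, top Y: go to q_0, push YY → (q_0, cbc, YYYY#)
  read c, top Y: go to q_0, push ε → (q_0, bc, YYY#)
  read b, top Y: go to q_1, push ε → (q_1, c, YY#)
  read c, top Y: go to q_0, push YY → (q_0, ε, YYY#)
All input consumed; M is in state q_0.

q_0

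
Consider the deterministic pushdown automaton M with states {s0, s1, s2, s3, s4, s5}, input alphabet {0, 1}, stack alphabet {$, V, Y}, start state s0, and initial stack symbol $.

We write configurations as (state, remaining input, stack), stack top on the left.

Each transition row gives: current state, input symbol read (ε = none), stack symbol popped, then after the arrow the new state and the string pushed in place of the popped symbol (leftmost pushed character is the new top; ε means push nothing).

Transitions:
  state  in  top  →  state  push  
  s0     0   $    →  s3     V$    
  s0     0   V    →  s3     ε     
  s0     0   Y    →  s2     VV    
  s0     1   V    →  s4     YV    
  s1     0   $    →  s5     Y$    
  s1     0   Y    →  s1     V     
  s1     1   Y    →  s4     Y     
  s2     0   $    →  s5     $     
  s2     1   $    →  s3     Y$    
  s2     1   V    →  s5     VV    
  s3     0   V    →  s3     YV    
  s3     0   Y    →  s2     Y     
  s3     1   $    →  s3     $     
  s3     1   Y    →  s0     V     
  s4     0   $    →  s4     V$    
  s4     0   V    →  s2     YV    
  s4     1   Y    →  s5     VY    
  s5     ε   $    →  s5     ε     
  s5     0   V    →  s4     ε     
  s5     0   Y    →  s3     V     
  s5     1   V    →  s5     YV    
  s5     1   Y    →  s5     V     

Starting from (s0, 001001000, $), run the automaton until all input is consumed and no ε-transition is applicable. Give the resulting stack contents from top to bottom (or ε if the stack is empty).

(s0, 001001000, $)
  read 0, top $: go to s3, push V$ → (s3, 01001000, V$)
  read 0, top V: go to s3, push YV → (s3, 1001000, YV$)
  read 1, top Y: go to s0, push V → (s0, 001000, VV$)
  read 0, top V: go to s3, push ε → (s3, 01000, V$)
  read 0, top V: go to s3, push YV → (s3, 1000, YV$)
  read 1, top Y: go to s0, push V → (s0, 000, VV$)
  read 0, top V: go to s3, push ε → (s3, 00, V$)
  read 0, top V: go to s3, push YV → (s3, 0, YV$)
  read 0, top Y: go to s2, push Y → (s2, ε, YV$)
All input consumed in state s2 with stack YV$.

YV$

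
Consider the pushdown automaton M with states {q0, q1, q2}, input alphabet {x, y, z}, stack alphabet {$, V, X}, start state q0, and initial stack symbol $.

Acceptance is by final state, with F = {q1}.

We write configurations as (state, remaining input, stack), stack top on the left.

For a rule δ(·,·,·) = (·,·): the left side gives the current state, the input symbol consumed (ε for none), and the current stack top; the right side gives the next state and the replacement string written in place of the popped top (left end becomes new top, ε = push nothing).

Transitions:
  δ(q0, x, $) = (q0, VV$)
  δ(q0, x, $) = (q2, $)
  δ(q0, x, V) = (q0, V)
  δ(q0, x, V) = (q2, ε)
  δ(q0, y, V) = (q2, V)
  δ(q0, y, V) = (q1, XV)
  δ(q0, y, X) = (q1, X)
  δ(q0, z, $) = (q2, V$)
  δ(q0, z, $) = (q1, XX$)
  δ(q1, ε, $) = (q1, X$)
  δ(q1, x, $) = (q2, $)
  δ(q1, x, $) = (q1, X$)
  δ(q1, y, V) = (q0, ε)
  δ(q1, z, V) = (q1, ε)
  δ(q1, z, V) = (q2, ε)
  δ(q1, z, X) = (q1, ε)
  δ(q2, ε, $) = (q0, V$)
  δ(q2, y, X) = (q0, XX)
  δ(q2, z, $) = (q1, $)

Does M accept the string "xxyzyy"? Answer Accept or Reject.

One accepting computation: (q0, xxyzyy, $) ⊢ (q0, xyzyy, VV$) ⊢ (q0, yzyy, VV$) ⊢ (q1, zyy, XVV$) ⊢ (q1, yy, VV$) ⊢ (q0, y, V$) ⊢ (q1, ε, XV$)
All input consumed and state q1 ∈ F.

Accept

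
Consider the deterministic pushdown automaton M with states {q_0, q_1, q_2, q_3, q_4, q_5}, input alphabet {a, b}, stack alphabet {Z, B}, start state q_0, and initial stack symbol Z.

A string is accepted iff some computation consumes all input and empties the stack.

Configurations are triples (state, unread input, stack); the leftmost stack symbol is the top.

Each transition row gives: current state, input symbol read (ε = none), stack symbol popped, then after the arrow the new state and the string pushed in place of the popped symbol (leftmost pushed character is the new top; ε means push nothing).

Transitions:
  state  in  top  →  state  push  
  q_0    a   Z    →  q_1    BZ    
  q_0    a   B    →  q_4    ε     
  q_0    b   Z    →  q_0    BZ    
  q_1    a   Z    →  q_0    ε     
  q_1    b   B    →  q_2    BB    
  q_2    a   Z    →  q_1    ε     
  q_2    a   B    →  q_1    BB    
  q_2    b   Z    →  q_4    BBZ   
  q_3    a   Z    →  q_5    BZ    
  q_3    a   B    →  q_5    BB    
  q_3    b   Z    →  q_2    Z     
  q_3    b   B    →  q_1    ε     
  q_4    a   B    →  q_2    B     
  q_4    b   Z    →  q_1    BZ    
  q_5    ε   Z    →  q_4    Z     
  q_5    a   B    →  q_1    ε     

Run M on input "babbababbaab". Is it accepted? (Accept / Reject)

(q_0, babbababbaab, Z) ⊢ (q_0, abbababbaab, BZ) ⊢ (q_4, bbababbaab, Z) ⊢ (q_1, bababbaab, BZ) ⊢ (q_2, ababbaab, BBZ) ⊢ (q_1, babbaab, BBBZ) ⊢ (q_2, abbaab, BBBBZ) ⊢ (q_1, bbaab, BBBBBZ) ⊢ (q_2, baab, BBBBBBZ)
No transition applies at (q_2, baab, BBBBBBZ); input not fully consumed.

Reject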